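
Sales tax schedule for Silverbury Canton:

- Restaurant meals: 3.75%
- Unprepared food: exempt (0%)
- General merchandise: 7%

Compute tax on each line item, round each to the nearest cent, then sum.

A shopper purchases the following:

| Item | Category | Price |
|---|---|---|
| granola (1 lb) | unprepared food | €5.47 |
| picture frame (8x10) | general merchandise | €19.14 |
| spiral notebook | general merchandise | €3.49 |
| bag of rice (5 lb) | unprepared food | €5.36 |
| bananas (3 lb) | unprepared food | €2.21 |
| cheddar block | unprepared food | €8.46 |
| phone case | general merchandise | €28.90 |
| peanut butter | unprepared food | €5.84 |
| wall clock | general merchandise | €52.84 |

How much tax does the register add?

€7.30

Granola (1 lb) €5.47: unprepared food → 0% → €0.00
Picture frame (8x10) €19.14: general merchandise → 7% → €1.34
Spiral notebook €3.49: general merchandise → 7% → €0.24
Bag of rice (5 lb) €5.36: unprepared food → 0% → €0.00
Bananas (3 lb) €2.21: unprepared food → 0% → €0.00
Cheddar block €8.46: unprepared food → 0% → €0.00
Phone case €28.90: general merchandise → 7% → €2.02
Peanut butter €5.84: unprepared food → 0% → €0.00
Wall clock €52.84: general merchandise → 7% → €3.70
Total tax = €1.34 + €0.24 + €2.02 + €3.70 = €7.30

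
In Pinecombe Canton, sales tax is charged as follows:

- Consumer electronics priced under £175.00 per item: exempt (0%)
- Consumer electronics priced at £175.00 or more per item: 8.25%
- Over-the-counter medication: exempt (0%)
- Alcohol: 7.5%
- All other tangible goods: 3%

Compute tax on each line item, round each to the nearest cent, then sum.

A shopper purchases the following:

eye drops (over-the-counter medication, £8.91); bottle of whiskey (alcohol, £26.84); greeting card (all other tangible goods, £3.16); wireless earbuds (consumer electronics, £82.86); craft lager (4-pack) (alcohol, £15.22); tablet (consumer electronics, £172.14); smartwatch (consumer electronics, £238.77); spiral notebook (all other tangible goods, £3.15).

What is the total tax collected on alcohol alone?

£3.15

Bottle of whiskey £26.84: alcohol → 7.5% → £2.01
Craft lager (4-pack) £15.22: alcohol → 7.5% → £1.14
Tax on alcohol = £2.01 + £1.14 = £3.15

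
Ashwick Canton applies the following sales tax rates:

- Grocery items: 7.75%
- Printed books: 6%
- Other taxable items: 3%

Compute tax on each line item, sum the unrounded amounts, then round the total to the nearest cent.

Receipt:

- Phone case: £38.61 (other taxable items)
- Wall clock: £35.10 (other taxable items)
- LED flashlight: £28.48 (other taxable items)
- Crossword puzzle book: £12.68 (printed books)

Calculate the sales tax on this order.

£3.83

Phone case £38.61: other taxable items → 3% → £1.1583
Wall clock £35.10: other taxable items → 3% → £1.053
LED flashlight £28.48: other taxable items → 3% → £0.8544
Crossword puzzle book £12.68: printed books → 6% → £0.7608
Unrounded tax sum = £3.8265 → £3.83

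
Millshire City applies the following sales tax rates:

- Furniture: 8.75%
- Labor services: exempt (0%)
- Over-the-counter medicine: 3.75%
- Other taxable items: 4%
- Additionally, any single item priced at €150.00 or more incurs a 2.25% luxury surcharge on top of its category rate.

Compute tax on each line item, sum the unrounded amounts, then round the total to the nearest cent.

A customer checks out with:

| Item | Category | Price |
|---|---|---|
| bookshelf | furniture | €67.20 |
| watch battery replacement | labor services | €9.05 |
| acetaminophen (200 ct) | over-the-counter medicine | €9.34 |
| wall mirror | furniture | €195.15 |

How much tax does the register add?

Bookshelf €67.20: furniture → 8.75% → €5.88
Watch battery replacement €9.05: labor services → 0% → €0.00
Acetaminophen (200 ct) €9.34: over-the-counter medicine → 3.75% → €0.35025
Wall mirror €195.15: furniture → 8.75% + 2.25% surcharge = 11% → €21.4665
Unrounded tax sum = €27.69675 → €27.70

€27.70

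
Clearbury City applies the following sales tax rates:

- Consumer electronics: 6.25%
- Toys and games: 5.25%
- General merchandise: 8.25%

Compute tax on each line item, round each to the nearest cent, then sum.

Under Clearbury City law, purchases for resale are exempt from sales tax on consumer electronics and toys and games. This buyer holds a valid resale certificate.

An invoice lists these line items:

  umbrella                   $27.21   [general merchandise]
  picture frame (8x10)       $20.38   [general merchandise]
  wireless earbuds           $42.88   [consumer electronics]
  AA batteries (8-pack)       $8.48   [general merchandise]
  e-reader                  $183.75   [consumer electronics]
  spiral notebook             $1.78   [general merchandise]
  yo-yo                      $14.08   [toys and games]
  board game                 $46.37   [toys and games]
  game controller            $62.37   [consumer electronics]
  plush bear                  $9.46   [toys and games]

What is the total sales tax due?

Umbrella $27.21: general merchandise → 8.25% → $2.24
Picture frame (8x10) $20.38: general merchandise → 8.25% → $1.68
Wireless earbuds $42.88: consumer electronics, buyer-exempt → 0% → $0.00
AA batteries (8-pack) $8.48: general merchandise → 8.25% → $0.70
E-reader $183.75: consumer electronics, buyer-exempt → 0% → $0.00
Spiral notebook $1.78: general merchandise → 8.25% → $0.15
Yo-yo $14.08: toys and games, buyer-exempt → 0% → $0.00
Board game $46.37: toys and games, buyer-exempt → 0% → $0.00
Game controller $62.37: consumer electronics, buyer-exempt → 0% → $0.00
Plush bear $9.46: toys and games, buyer-exempt → 0% → $0.00
Total tax = $2.24 + $1.68 + $0.70 + $0.15 = $4.77

$4.77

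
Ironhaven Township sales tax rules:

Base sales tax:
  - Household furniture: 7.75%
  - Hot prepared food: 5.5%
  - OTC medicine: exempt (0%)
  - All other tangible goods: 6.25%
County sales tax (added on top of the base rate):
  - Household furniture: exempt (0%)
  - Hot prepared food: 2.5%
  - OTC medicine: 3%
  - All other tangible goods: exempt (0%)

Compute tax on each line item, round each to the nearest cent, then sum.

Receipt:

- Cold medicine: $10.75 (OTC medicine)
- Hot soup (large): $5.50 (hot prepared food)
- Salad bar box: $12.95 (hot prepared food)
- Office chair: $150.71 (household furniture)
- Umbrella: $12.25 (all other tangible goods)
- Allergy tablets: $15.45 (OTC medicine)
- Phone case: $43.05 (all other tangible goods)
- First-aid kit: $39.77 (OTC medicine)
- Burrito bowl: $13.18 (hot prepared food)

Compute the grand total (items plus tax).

$323.25

Cold medicine $10.75: OTC medicine → 0% + 3% county = 3% → $0.32
Hot soup (large) $5.50: hot prepared food → 5.5% + 2.5% county = 8% → $0.44
Salad bar box $12.95: hot prepared food → 5.5% + 2.5% county = 8% → $1.04
Office chair $150.71: household furniture → 7.75% + 0% county = 7.75% → $11.68
Umbrella $12.25: all other tangible goods → 6.25% + 0% county = 6.25% → $0.77
Allergy tablets $15.45: OTC medicine → 0% + 3% county = 3% → $0.46
Phone case $43.05: all other tangible goods → 6.25% + 0% county = 6.25% → $2.69
First-aid kit $39.77: OTC medicine → 0% + 3% county = 3% → $1.19
Burrito bowl $13.18: hot prepared food → 5.5% + 2.5% county = 8% → $1.05
Subtotal = $303.61; tax = $19.64; total due = $323.25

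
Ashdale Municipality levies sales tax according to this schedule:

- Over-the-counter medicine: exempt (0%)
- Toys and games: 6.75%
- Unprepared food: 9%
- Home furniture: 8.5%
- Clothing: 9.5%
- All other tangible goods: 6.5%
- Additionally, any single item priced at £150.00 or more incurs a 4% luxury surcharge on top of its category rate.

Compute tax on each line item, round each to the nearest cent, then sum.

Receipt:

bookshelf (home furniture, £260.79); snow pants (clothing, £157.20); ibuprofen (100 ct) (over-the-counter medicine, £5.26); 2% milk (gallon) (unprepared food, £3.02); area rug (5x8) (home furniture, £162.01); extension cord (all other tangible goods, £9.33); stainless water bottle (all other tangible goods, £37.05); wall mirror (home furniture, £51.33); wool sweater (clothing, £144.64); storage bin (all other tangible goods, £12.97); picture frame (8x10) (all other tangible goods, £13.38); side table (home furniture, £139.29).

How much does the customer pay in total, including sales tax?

Bookshelf £260.79: home furniture → 8.5% + 4% surcharge = 12.5% → £32.60
Snow pants £157.20: clothing → 9.5% + 4% surcharge = 13.5% → £21.22
Ibuprofen (100 ct) £5.26: over-the-counter medicine → 0% → £0.00
2% milk (gallon) £3.02: unprepared food → 9% → £0.27
Area rug (5x8) £162.01: home furniture → 8.5% + 4% surcharge = 12.5% → £20.25
Extension cord £9.33: all other tangible goods → 6.5% → £0.61
Stainless water bottle £37.05: all other tangible goods → 6.5% → £2.41
Wall mirror £51.33: home furniture → 8.5% → £4.36
Wool sweater £144.64: clothing → 9.5% → £13.74
Storage bin £12.97: all other tangible goods → 6.5% → £0.84
Picture frame (8x10) £13.38: all other tangible goods → 6.5% → £0.87
Side table £139.29: home furniture → 8.5% → £11.84
Subtotal = £996.27; tax = £109.01; total due = £1105.28

£1105.28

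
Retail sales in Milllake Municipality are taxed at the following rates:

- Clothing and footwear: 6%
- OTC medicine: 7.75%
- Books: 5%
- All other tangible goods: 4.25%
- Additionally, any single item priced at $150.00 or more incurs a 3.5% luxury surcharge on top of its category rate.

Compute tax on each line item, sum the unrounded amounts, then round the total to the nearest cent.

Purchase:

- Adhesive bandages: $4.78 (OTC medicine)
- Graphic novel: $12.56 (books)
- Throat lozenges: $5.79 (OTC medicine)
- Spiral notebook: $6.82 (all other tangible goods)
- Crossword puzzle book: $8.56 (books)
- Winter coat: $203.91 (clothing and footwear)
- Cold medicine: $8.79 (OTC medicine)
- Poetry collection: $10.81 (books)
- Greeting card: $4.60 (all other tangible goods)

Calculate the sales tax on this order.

Adhesive bandages $4.78: OTC medicine → 7.75% → $0.37045
Graphic novel $12.56: books → 5% → $0.628
Throat lozenges $5.79: OTC medicine → 7.75% → $0.448725
Spiral notebook $6.82: all other tangible goods → 4.25% → $0.28985
Crossword puzzle book $8.56: books → 5% → $0.428
Winter coat $203.91: clothing and footwear → 6% + 3.5% surcharge = 9.5% → $19.37145
Cold medicine $8.79: OTC medicine → 7.75% → $0.681225
Poetry collection $10.81: books → 5% → $0.5405
Greeting card $4.60: all other tangible goods → 4.25% → $0.1955
Unrounded tax sum = $22.9537 → $22.95

$22.95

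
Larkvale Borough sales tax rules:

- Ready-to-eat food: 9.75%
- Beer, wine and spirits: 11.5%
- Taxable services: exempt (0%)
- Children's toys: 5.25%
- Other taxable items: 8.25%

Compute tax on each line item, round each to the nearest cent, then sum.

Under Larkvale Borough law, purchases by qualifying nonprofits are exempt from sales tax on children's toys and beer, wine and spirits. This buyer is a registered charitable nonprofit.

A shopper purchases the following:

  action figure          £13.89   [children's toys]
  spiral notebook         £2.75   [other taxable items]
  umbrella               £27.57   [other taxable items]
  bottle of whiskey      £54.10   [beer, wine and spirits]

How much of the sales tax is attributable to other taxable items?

Spiral notebook £2.75: other taxable items → 8.25% → £0.23
Umbrella £27.57: other taxable items → 8.25% → £2.27
Tax on other taxable items = £0.23 + £2.27 = £2.50

£2.50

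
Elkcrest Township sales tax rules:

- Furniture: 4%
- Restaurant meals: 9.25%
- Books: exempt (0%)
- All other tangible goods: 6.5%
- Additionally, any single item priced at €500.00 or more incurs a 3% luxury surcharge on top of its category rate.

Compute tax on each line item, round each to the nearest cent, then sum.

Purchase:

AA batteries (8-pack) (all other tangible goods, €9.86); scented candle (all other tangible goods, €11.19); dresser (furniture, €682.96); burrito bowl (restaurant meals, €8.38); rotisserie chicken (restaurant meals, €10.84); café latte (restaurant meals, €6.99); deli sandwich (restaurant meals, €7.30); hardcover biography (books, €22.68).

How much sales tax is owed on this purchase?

€52.29

AA batteries (8-pack) €9.86: all other tangible goods → 6.5% → €0.64
Scented candle €11.19: all other tangible goods → 6.5% → €0.73
Dresser €682.96: furniture → 4% + 3% surcharge = 7% → €47.81
Burrito bowl €8.38: restaurant meals → 9.25% → €0.78
Rotisserie chicken €10.84: restaurant meals → 9.25% → €1.00
Café latte €6.99: restaurant meals → 9.25% → €0.65
Deli sandwich €7.30: restaurant meals → 9.25% → €0.68
Hardcover biography €22.68: books → 0% → €0.00
Total tax = €0.64 + €0.73 + €47.81 + €0.78 + €1.00 + €0.65 + €0.68 = €52.29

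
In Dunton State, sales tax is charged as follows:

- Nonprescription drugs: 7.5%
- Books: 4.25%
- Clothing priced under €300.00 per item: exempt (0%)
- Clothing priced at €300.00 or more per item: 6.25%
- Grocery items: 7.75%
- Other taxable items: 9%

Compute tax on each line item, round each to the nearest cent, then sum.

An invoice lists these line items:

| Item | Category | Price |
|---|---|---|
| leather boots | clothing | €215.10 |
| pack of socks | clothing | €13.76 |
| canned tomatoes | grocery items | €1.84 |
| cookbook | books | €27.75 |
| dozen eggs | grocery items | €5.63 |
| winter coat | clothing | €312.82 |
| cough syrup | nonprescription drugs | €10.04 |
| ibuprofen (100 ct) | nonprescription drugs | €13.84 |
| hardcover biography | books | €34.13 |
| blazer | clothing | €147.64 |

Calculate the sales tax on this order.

Leather boots €215.10: clothing, under €300.00 → 0% → €0.00
Pack of socks €13.76: clothing, under €300.00 → 0% → €0.00
Canned tomatoes €1.84: grocery items → 7.75% → €0.14
Cookbook €27.75: books → 4.25% → €1.18
Dozen eggs €5.63: grocery items → 7.75% → €0.44
Winter coat €312.82: clothing, €300.00 or more → 6.25% → €19.55
Cough syrup €10.04: nonprescription drugs → 7.5% → €0.75
Ibuprofen (100 ct) €13.84: nonprescription drugs → 7.5% → €1.04
Hardcover biography €34.13: books → 4.25% → €1.45
Blazer €147.64: clothing, under €300.00 → 0% → €0.00
Total tax = €0.14 + €1.18 + €0.44 + €19.55 + €0.75 + €1.04 + €1.45 = €24.55

€24.55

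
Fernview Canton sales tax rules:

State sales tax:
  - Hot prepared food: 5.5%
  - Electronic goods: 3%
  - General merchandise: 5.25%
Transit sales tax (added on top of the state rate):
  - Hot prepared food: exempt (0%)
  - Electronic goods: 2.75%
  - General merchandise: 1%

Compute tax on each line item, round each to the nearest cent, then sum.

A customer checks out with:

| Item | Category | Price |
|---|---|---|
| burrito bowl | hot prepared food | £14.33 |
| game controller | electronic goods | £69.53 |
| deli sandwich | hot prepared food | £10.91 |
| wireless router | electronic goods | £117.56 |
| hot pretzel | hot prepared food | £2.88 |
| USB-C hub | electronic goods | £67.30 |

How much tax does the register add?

Burrito bowl £14.33: hot prepared food → 5.5% + 0% transit = 5.5% → £0.79
Game controller £69.53: electronic goods → 3% + 2.75% transit = 5.75% → £4.00
Deli sandwich £10.91: hot prepared food → 5.5% + 0% transit = 5.5% → £0.60
Wireless router £117.56: electronic goods → 3% + 2.75% transit = 5.75% → £6.76
Hot pretzel £2.88: hot prepared food → 5.5% + 0% transit = 5.5% → £0.16
USB-C hub £67.30: electronic goods → 3% + 2.75% transit = 5.75% → £3.87
Total tax = £0.79 + £4.00 + £0.60 + £6.76 + £0.16 + £3.87 = £16.18

£16.18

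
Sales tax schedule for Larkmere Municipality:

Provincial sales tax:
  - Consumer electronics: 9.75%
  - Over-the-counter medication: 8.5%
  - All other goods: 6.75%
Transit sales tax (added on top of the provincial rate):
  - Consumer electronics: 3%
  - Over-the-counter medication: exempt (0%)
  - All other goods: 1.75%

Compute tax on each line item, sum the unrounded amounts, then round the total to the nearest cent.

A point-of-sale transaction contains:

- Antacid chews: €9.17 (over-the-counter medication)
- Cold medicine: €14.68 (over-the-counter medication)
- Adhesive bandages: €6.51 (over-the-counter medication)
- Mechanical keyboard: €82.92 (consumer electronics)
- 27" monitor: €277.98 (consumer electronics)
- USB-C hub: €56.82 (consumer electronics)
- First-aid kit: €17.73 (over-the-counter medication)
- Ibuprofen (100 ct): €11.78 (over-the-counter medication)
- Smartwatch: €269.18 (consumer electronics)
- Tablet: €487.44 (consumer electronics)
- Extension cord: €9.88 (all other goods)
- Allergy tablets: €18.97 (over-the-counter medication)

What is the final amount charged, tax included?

€1420.33

Antacid chews €9.17: over-the-counter medication → 8.5% + 0% transit = 8.5% → €0.77945
Cold medicine €14.68: over-the-counter medication → 8.5% + 0% transit = 8.5% → €1.2478
Adhesive bandages €6.51: over-the-counter medication → 8.5% + 0% transit = 8.5% → €0.55335
Mechanical keyboard €82.92: consumer electronics → 9.75% + 3% transit = 12.75% → €10.5723
27" monitor €277.98: consumer electronics → 9.75% + 3% transit = 12.75% → €35.44245
USB-C hub €56.82: consumer electronics → 9.75% + 3% transit = 12.75% → €7.24455
First-aid kit €17.73: over-the-counter medication → 8.5% + 0% transit = 8.5% → €1.50705
Ibuprofen (100 ct) €11.78: over-the-counter medication → 8.5% + 0% transit = 8.5% → €1.0013
Smartwatch €269.18: consumer electronics → 9.75% + 3% transit = 12.75% → €34.32045
Tablet €487.44: consumer electronics → 9.75% + 3% transit = 12.75% → €62.1486
Extension cord €9.88: all other goods → 6.75% + 1.75% transit = 8.5% → €0.8398
Allergy tablets €18.97: over-the-counter medication → 8.5% + 0% transit = 8.5% → €1.61245
Subtotal = €1263.06; unrounded tax = €157.26955 → €157.27; total due = €1420.33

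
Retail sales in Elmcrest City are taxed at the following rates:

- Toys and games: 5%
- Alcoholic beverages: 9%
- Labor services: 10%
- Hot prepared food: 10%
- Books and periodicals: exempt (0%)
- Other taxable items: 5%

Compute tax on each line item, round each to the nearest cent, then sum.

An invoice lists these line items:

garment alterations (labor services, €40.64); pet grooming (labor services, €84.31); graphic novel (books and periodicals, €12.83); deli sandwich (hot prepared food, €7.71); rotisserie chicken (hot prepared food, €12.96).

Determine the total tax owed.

€14.56

Garment alterations €40.64: labor services → 10% → €4.06
Pet grooming €84.31: labor services → 10% → €8.43
Graphic novel €12.83: books and periodicals → 0% → €0.00
Deli sandwich €7.71: hot prepared food → 10% → €0.77
Rotisserie chicken €12.96: hot prepared food → 10% → €1.30
Total tax = €4.06 + €8.43 + €0.77 + €1.30 = €14.56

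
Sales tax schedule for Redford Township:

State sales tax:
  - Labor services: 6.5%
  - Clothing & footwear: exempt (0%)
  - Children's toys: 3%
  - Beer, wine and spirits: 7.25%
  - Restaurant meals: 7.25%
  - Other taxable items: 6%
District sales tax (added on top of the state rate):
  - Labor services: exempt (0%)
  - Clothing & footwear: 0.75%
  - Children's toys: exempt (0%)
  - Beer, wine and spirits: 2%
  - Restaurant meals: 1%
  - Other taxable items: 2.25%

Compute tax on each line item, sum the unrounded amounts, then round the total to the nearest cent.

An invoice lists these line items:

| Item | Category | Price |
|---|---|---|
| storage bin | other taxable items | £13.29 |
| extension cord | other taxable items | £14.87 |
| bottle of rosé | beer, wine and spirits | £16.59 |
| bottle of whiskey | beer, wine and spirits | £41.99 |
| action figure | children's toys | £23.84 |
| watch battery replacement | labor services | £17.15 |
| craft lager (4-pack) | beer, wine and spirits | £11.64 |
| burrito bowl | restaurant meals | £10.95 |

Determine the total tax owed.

£11.55

Storage bin £13.29: other taxable items → 6% + 2.25% district = 8.25% → £1.096425
Extension cord £14.87: other taxable items → 6% + 2.25% district = 8.25% → £1.226775
Bottle of rosé £16.59: beer, wine and spirits → 7.25% + 2% district = 9.25% → £1.534575
Bottle of whiskey £41.99: beer, wine and spirits → 7.25% + 2% district = 9.25% → £3.884075
Action figure £23.84: children's toys → 3% + 0% district = 3% → £0.7152
Watch battery replacement £17.15: labor services → 6.5% + 0% district = 6.5% → £1.11475
Craft lager (4-pack) £11.64: beer, wine and spirits → 7.25% + 2% district = 9.25% → £1.0767
Burrito bowl £10.95: restaurant meals → 7.25% + 1% district = 8.25% → £0.903375
Unrounded tax sum = £11.551875 → £11.55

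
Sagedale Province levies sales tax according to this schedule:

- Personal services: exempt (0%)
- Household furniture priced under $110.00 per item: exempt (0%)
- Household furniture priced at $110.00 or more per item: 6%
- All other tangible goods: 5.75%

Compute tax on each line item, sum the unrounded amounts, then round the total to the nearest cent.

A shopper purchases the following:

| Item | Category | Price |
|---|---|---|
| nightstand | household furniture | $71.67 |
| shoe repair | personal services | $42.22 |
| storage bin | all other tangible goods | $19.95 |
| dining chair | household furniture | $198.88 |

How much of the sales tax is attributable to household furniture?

Nightstand $71.67: household furniture, under $110.00 → 0% → $0.00
Dining chair $198.88: household furniture, $110.00 or more → 6% → $11.9328
Tax on household furniture: unrounded sum = $11.9328 → $11.93

$11.93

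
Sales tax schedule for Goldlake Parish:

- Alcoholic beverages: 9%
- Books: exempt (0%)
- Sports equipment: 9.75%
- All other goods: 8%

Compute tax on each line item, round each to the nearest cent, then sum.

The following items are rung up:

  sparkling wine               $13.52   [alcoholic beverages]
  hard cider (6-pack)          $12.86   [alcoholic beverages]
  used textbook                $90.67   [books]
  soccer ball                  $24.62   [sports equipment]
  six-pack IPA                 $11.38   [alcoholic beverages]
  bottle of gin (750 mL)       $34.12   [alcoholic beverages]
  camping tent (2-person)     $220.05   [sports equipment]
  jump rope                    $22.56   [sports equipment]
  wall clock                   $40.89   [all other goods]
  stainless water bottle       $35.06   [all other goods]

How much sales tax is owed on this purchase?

$38.59

Sparkling wine $13.52: alcoholic beverages → 9% → $1.22
Hard cider (6-pack) $12.86: alcoholic beverages → 9% → $1.16
Used textbook $90.67: books → 0% → $0.00
Soccer ball $24.62: sports equipment → 9.75% → $2.40
Six-pack IPA $11.38: alcoholic beverages → 9% → $1.02
Bottle of gin (750 mL) $34.12: alcoholic beverages → 9% → $3.07
Camping tent (2-person) $220.05: sports equipment → 9.75% → $21.45
Jump rope $22.56: sports equipment → 9.75% → $2.20
Wall clock $40.89: all other goods → 8% → $3.27
Stainless water bottle $35.06: all other goods → 8% → $2.80
Total tax = $1.22 + $1.16 + $2.40 + $1.02 + $3.07 + $21.45 + $2.20 + $3.27 + $2.80 = $38.59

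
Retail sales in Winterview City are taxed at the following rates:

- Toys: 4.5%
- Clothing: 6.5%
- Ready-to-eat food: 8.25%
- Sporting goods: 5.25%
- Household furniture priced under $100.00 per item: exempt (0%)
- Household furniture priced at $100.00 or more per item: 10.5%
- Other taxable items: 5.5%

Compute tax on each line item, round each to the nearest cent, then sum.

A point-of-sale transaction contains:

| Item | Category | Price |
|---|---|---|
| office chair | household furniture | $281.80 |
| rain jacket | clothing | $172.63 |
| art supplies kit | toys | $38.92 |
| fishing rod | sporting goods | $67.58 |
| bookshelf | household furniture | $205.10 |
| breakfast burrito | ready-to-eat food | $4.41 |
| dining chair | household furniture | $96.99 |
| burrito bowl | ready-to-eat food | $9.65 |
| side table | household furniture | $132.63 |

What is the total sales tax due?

Office chair $281.80: household furniture, $100.00 or more → 10.5% → $29.59
Rain jacket $172.63: clothing → 6.5% → $11.22
Art supplies kit $38.92: toys → 4.5% → $1.75
Fishing rod $67.58: sporting goods → 5.25% → $3.55
Bookshelf $205.10: household furniture, $100.00 or more → 10.5% → $21.54
Breakfast burrito $4.41: ready-to-eat food → 8.25% → $0.36
Dining chair $96.99: household furniture, under $100.00 → 0% → $0.00
Burrito bowl $9.65: ready-to-eat food → 8.25% → $0.80
Side table $132.63: household furniture, $100.00 or more → 10.5% → $13.93
Total tax = $29.59 + $11.22 + $1.75 + $3.55 + $21.54 + $0.36 + $0.80 + $13.93 = $82.74

$82.74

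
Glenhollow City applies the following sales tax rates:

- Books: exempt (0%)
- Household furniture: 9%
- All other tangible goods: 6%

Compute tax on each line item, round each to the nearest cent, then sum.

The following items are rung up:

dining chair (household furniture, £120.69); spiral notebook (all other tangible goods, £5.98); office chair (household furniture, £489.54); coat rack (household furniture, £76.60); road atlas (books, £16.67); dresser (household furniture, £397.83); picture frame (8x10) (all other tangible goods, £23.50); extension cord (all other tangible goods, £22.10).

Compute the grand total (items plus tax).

Dining chair £120.69: household furniture → 9% → £10.86
Spiral notebook £5.98: all other tangible goods → 6% → £0.36
Office chair £489.54: household furniture → 9% → £44.06
Coat rack £76.60: household furniture → 9% → £6.89
Road atlas £16.67: books → 0% → £0.00
Dresser £397.83: household furniture → 9% → £35.80
Picture frame (8x10) £23.50: all other tangible goods → 6% → £1.41
Extension cord £22.10: all other tangible goods → 6% → £1.33
Subtotal = £1152.91; tax = £100.71; total due = £1253.62

£1253.62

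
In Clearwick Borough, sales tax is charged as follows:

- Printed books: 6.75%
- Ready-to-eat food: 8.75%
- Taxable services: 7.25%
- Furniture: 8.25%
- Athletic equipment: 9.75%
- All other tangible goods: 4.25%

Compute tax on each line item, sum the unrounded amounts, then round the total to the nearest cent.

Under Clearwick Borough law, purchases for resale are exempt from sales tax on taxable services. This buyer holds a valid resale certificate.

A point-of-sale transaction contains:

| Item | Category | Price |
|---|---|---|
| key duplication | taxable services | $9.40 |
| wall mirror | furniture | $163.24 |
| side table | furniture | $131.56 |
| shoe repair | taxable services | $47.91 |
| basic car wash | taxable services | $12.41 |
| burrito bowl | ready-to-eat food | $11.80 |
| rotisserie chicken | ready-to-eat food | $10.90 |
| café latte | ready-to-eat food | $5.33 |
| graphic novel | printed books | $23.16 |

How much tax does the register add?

$28.34

Key duplication $9.40: taxable services, buyer-exempt → 0% → $0.00
Wall mirror $163.24: furniture → 8.25% → $13.4673
Side table $131.56: furniture → 8.25% → $10.8537
Shoe repair $47.91: taxable services, buyer-exempt → 0% → $0.00
Basic car wash $12.41: taxable services, buyer-exempt → 0% → $0.00
Burrito bowl $11.80: ready-to-eat food → 8.75% → $1.0325
Rotisserie chicken $10.90: ready-to-eat food → 8.75% → $0.95375
Café latte $5.33: ready-to-eat food → 8.75% → $0.466375
Graphic novel $23.16: printed books → 6.75% → $1.5633
Unrounded tax sum = $28.336925 → $28.34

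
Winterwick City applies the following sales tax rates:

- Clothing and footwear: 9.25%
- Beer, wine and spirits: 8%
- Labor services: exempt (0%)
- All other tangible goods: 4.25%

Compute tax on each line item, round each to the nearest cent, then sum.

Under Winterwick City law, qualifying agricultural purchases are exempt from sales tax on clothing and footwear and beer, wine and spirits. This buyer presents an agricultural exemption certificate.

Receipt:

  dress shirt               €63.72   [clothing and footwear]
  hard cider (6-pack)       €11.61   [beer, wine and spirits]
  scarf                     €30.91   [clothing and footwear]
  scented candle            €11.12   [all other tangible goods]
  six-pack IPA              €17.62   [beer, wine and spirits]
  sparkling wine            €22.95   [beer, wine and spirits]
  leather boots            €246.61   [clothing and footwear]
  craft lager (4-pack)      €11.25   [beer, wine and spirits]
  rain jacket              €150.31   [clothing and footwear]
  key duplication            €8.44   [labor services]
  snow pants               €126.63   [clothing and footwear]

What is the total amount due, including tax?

Dress shirt €63.72: clothing and footwear, buyer-exempt → 0% → €0.00
Hard cider (6-pack) €11.61: beer, wine and spirits, buyer-exempt → 0% → €0.00
Scarf €30.91: clothing and footwear, buyer-exempt → 0% → €0.00
Scented candle €11.12: all other tangible goods → 4.25% → €0.47
Six-pack IPA €17.62: beer, wine and spirits, buyer-exempt → 0% → €0.00
Sparkling wine €22.95: beer, wine and spirits, buyer-exempt → 0% → €0.00
Leather boots €246.61: clothing and footwear, buyer-exempt → 0% → €0.00
Craft lager (4-pack) €11.25: beer, wine and spirits, buyer-exempt → 0% → €0.00
Rain jacket €150.31: clothing and footwear, buyer-exempt → 0% → €0.00
Key duplication €8.44: labor services → 0% → €0.00
Snow pants €126.63: clothing and footwear, buyer-exempt → 0% → €0.00
Subtotal = €701.17; tax = €0.47; total due = €701.64

€701.64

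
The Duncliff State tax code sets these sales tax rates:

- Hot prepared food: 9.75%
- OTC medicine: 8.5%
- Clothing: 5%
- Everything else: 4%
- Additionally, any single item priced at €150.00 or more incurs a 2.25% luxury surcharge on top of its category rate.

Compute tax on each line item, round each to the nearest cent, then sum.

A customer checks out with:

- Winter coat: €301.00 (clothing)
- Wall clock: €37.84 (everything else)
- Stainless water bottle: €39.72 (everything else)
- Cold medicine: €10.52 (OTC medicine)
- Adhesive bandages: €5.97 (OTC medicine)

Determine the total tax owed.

€26.32

Winter coat €301.00: clothing → 5% + 2.25% surcharge = 7.25% → €21.82
Wall clock €37.84: everything else → 4% → €1.51
Stainless water bottle €39.72: everything else → 4% → €1.59
Cold medicine €10.52: OTC medicine → 8.5% → €0.89
Adhesive bandages €5.97: OTC medicine → 8.5% → €0.51
Total tax = €21.82 + €1.51 + €1.59 + €0.89 + €0.51 = €26.32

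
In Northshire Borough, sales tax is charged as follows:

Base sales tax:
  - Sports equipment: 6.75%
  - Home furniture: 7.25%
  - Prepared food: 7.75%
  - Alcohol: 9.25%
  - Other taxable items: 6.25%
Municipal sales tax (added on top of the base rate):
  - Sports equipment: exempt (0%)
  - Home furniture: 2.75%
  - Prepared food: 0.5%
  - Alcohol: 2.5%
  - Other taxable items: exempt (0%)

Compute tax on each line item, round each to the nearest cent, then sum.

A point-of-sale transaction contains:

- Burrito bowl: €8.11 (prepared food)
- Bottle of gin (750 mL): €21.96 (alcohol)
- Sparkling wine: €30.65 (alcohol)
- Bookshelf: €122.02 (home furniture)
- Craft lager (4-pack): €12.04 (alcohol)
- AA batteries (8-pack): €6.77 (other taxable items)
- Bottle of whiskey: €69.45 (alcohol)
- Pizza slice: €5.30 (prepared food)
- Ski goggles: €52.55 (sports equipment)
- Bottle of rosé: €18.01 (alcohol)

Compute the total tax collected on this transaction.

Burrito bowl €8.11: prepared food → 7.75% + 0.5% municipal = 8.25% → €0.67
Bottle of gin (750 mL) €21.96: alcohol → 9.25% + 2.5% municipal = 11.75% → €2.58
Sparkling wine €30.65: alcohol → 9.25% + 2.5% municipal = 11.75% → €3.60
Bookshelf €122.02: home furniture → 7.25% + 2.75% municipal = 10% → €12.20
Craft lager (4-pack) €12.04: alcohol → 9.25% + 2.5% municipal = 11.75% → €1.41
AA batteries (8-pack) €6.77: other taxable items → 6.25% + 0% municipal = 6.25% → €0.42
Bottle of whiskey €69.45: alcohol → 9.25% + 2.5% municipal = 11.75% → €8.16
Pizza slice €5.30: prepared food → 7.75% + 0.5% municipal = 8.25% → €0.44
Ski goggles €52.55: sports equipment → 6.75% + 0% municipal = 6.75% → €3.55
Bottle of rosé €18.01: alcohol → 9.25% + 2.5% municipal = 11.75% → €2.12
Total tax = €0.67 + €2.58 + €3.60 + €12.20 + €1.41 + €0.42 + €8.16 + €0.44 + €3.55 + €2.12 = €35.15

€35.15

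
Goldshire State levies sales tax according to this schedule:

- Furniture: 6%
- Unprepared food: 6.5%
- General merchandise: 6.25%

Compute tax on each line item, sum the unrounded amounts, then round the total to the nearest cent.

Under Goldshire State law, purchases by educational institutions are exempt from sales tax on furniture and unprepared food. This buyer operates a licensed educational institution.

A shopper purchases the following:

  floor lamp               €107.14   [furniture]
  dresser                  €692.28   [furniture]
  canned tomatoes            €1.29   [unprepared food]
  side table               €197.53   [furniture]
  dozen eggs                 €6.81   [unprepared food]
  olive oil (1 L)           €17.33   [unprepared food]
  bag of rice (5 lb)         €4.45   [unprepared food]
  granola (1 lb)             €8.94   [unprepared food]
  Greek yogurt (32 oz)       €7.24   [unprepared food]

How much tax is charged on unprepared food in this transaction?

€0.00

Canned tomatoes €1.29: unprepared food, buyer-exempt → 0% → €0.00
Dozen eggs €6.81: unprepared food, buyer-exempt → 0% → €0.00
Olive oil (1 L) €17.33: unprepared food, buyer-exempt → 0% → €0.00
Bag of rice (5 lb) €4.45: unprepared food, buyer-exempt → 0% → €0.00
Granola (1 lb) €8.94: unprepared food, buyer-exempt → 0% → €0.00
Greek yogurt (32 oz) €7.24: unprepared food, buyer-exempt → 0% → €0.00
Tax on unprepared food: unrounded sum = €0.00 → €0.00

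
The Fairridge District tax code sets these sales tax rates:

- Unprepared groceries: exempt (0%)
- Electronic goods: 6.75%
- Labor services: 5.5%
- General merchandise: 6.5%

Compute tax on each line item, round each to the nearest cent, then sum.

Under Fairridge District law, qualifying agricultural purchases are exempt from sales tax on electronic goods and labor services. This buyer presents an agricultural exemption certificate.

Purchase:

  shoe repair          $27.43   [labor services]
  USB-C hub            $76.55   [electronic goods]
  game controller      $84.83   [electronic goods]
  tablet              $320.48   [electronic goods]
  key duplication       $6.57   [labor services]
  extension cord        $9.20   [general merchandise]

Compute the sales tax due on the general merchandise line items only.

Extension cord $9.20: general merchandise → 6.5% → $0.60
Tax on general merchandise = $0.60

$0.60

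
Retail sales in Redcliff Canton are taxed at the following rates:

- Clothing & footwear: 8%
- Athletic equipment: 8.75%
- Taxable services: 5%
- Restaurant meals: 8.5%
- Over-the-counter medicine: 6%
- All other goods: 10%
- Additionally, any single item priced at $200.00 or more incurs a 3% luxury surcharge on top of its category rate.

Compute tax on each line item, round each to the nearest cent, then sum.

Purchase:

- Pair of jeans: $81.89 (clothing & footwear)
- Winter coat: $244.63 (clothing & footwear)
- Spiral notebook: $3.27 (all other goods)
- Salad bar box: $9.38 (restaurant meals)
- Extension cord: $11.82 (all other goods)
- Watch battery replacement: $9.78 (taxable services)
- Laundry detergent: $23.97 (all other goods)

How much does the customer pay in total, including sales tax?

Pair of jeans $81.89: clothing & footwear → 8% → $6.55
Winter coat $244.63: clothing & footwear → 8% + 3% surcharge = 11% → $26.91
Spiral notebook $3.27: all other goods → 10% → $0.33
Salad bar box $9.38: restaurant meals → 8.5% → $0.80
Extension cord $11.82: all other goods → 10% → $1.18
Watch battery replacement $9.78: taxable services → 5% → $0.49
Laundry detergent $23.97: all other goods → 10% → $2.40
Subtotal = $384.74; tax = $38.66; total due = $423.40

$423.40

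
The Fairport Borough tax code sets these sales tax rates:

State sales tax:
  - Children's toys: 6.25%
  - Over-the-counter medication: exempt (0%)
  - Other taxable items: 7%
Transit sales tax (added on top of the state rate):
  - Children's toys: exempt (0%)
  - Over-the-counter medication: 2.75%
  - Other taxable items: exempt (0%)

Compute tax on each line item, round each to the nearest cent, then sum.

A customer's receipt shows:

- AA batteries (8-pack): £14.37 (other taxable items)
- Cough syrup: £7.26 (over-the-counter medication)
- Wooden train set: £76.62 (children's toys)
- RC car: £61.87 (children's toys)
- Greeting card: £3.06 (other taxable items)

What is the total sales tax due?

£10.08

AA batteries (8-pack) £14.37: other taxable items → 7% + 0% transit = 7% → £1.01
Cough syrup £7.26: over-the-counter medication → 0% + 2.75% transit = 2.75% → £0.20
Wooden train set £76.62: children's toys → 6.25% + 0% transit = 6.25% → £4.79
RC car £61.87: children's toys → 6.25% + 0% transit = 6.25% → £3.87
Greeting card £3.06: other taxable items → 7% + 0% transit = 7% → £0.21
Total tax = £1.01 + £0.20 + £4.79 + £3.87 + £0.21 = £10.08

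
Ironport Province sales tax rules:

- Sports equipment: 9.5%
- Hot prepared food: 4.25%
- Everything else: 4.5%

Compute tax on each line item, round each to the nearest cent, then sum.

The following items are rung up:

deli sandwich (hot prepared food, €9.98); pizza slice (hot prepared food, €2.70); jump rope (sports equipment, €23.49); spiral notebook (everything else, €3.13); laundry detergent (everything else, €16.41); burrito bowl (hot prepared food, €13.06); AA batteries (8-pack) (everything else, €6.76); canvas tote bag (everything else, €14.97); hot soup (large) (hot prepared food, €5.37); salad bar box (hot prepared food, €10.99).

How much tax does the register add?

Deli sandwich €9.98: hot prepared food → 4.25% → €0.42
Pizza slice €2.70: hot prepared food → 4.25% → €0.11
Jump rope €23.49: sports equipment → 9.5% → €2.23
Spiral notebook €3.13: everything else → 4.5% → €0.14
Laundry detergent €16.41: everything else → 4.5% → €0.74
Burrito bowl €13.06: hot prepared food → 4.25% → €0.56
AA batteries (8-pack) €6.76: everything else → 4.5% → €0.30
Canvas tote bag €14.97: everything else → 4.5% → €0.67
Hot soup (large) €5.37: hot prepared food → 4.25% → €0.23
Salad bar box €10.99: hot prepared food → 4.25% → €0.47
Total tax = €0.42 + €0.11 + €2.23 + €0.14 + €0.74 + €0.56 + €0.30 + €0.67 + €0.23 + €0.47 = €5.87

€5.87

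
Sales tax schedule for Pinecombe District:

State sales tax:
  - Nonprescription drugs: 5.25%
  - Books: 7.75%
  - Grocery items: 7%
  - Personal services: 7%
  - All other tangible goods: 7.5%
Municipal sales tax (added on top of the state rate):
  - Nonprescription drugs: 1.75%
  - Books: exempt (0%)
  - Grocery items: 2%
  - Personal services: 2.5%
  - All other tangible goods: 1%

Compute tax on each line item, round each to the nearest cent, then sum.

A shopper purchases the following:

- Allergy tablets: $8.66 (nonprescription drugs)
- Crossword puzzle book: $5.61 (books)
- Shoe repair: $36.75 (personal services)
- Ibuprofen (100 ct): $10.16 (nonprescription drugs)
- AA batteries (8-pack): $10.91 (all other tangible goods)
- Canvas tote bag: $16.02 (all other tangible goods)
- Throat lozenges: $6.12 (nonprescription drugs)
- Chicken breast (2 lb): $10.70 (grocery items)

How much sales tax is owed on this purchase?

Allergy tablets $8.66: nonprescription drugs → 5.25% + 1.75% municipal = 7% → $0.61
Crossword puzzle book $5.61: books → 7.75% + 0% municipal = 7.75% → $0.43
Shoe repair $36.75: personal services → 7% + 2.5% municipal = 9.5% → $3.49
Ibuprofen (100 ct) $10.16: nonprescription drugs → 5.25% + 1.75% municipal = 7% → $0.71
AA batteries (8-pack) $10.91: all other tangible goods → 7.5% + 1% municipal = 8.5% → $0.93
Canvas tote bag $16.02: all other tangible goods → 7.5% + 1% municipal = 8.5% → $1.36
Throat lozenges $6.12: nonprescription drugs → 5.25% + 1.75% municipal = 7% → $0.43
Chicken breast (2 lb) $10.70: grocery items → 7% + 2% municipal = 9% → $0.96
Total tax = $0.61 + $0.43 + $3.49 + $0.71 + $0.93 + $1.36 + $0.43 + $0.96 = $8.92

$8.92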